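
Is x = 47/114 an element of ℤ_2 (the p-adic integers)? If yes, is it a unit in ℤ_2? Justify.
x ∉ ℤ_2 (v_2(x) = -1 < 0)

ℤ_2 = {x ∈ ℚ_2 : v_2(x) ≥ 0} and ℤ_2^× = {x ∈ ℤ_2 : v_2(x) = 0}. Here v_2(47/114) = v_2(num) − v_2(den) = -1; compare against these criteria.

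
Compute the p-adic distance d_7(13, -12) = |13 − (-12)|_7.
d_7(13, -12) = 1

Step 1 — x − y = 13 − (-12) = 25. Step 2 — v_7(25) = 0 (factor: 25 = (7^0 · 25); the sign does not affect v_p). Step 3 — |x − y|_7 = 7^{0} = 1.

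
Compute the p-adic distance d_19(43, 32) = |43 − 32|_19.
d_19(43, 32) = 1

Step 1 — x − y = 43 − 32 = 11. Step 2 — v_19(11) = 0 (factor: 11 = (19^0 · 11); the sign does not affect v_p). Step 3 — |x − y|_19 = 19^{0} = 1.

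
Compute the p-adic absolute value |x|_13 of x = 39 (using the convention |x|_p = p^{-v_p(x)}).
|39|_13 = 1/13

Step 1 — compute v_13(x) by factoring powers of 13 out of the numerator and denominator: v_13(39) = 1. Step 2 — apply |x|_p = p^{-v_p(x)} = 13^{-1} = 1/13.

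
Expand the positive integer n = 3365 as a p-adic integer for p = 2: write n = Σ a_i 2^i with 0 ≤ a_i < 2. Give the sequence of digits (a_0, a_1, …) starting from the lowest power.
(a_0, a_1, …) = (1, 0, 1, 0, 0, 1, 0, 0, 1, 0, 1, 1)

Repeated division by 2 gives the digits low-to-high: 3365 = 1 + 1·2^2 + 1·2^5 + 1·2^8 + 1·2^10 + 1·2^11. Digit sequence: (1, 0, 1, 0, 0, 1, 0, 0, 1, 0, 1, 1).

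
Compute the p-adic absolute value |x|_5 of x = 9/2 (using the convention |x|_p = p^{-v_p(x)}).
|9/2|_5 = 1

Step 1 — compute v_5(x) by factoring powers of 5 out of the numerator and denominator: v_5(9/2) = 0. Step 2 — apply |x|_p = p^{-v_p(x)} = 5^{0} = 1.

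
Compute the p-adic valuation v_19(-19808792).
v_19(-19808792) = 5

v_19(n) is the largest exponent k such that 19^k divides n. Factor out: -19808792 = -19^5 · 8. (Sign doesn't affect v_p.) So v_19(-19808792) = 5.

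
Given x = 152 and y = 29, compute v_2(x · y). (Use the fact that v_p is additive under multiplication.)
v_2(4408) = 3

v_p(x) = 3 (factor: 152 = 2^3 · 19); v_p(y) = 0 (factor: 29 = 2^0 · 29). Additivity: v_p(xy) = v_p(x) + v_p(y) = 3 + 0 = 3. (Direct check: xy = 4408 = 2^3 · (551).)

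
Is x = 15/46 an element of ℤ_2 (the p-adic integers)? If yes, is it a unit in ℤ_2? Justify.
x ∉ ℤ_2 (v_2(x) = -1 < 0)

ℤ_2 = {x ∈ ℚ_2 : v_2(x) ≥ 0} and ℤ_2^× = {x ∈ ℤ_2 : v_2(x) = 0}. Here v_2(15/46) = v_2(num) − v_2(den) = -1; compare against these criteria.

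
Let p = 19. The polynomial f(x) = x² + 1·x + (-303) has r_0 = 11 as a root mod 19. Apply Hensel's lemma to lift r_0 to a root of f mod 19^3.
r_2 = 144 (mod 6859)

Hensel: r_{i+1} = r_i − f(r_i)·(f′(r_i))^{-1} mod 19^{i+2}, f′(x) = 2x + 1. Iterate:
  r_0 = 11 (mod 19)
  r_1 = 144 (mod 361)
  r_2 = 144 (mod 6859)
Final: r = 144 satisfies f(r) ≡ 0 mod 19^3.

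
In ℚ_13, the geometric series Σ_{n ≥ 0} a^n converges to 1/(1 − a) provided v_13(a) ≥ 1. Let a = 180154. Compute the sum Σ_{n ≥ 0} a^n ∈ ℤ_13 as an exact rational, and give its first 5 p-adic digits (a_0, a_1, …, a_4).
Σ a^n = 1/(1 − a) = -1/180153;  first 5 digits = (1, 0, 0, 4, 6)

v_13(a) = 3 ≥ 1, so the series converges in ℤ_13 to 1/(1 − a) = 1/(1 − 180154) = -1/180153. Expand this rational in ℤ_13: compute digits iteratively via d_i = x_i mod 13, x_{i+1} = (x_i − d_i)/13. The first 5 digits are (1, 0, 0, 4, 6).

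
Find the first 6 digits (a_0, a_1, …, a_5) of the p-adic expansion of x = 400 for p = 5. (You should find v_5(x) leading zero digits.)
(a_0, …, a_5) = (0, 0, 1, 3, 0, 0)

v_5(400) = 2, so a_0 = ... = a_1 = 0. Factor out: x = 5^2 · u with u = 16 a unit in ℤ_5. Expand u iteratively via a_{v+i} = u_i mod 5, u_{i+1} = (u_i − a_{v+i})/5:
  u_0 = 16;  a_2 = 1;  u_1 = (u_0 − 1)/5 = 3
  u_1 = 3;  a_3 = 3;  u_2 = (u_1 − 3)/5 = 0
  u_2 = 0;  a_4 = 0;  u_3 = (u_2 − 0)/5 = 0
  u_3 = 0;  a_5 = 0;  u_4 = (u_3 − 0)/5 = 0
Digits: (0, 0, 1, 3, 0, 0).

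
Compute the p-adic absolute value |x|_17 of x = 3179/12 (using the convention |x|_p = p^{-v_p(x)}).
|3179/12|_17 = 1/289

Step 1 — compute v_17(x) by factoring powers of 17 out of the numerator and denominator: v_17(3179/12) = 2. Step 2 — apply |x|_p = p^{-v_p(x)} = 17^{-2} = 1/289.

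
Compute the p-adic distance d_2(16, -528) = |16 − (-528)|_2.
d_2(16, -528) = 1/32

Step 1 — x − y = 16 − (-528) = 544. Step 2 — v_2(544) = 5 (factor: 544 = (2^5 · 17); the sign does not affect v_p). Step 3 — |x − y|_2 = 2^{-5} = 1/32.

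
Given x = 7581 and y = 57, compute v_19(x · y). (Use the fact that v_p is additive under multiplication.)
v_19(432117) = 3

v_p(x) = 2 (factor: 7581 = 19^2 · 21); v_p(y) = 1 (factor: 57 = 19^1 · 3). Additivity: v_p(xy) = v_p(x) + v_p(y) = 2 + 1 = 3. (Direct check: xy = 432117 = 19^3 · (63).)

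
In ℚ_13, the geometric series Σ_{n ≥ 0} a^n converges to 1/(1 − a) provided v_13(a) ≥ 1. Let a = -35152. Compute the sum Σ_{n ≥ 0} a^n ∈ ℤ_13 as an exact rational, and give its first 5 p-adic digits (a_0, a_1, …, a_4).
Σ a^n = 1/(1 − a) = 1/35153;  first 5 digits = (1, 0, 0, 10, 11)

v_13(a) = 3 ≥ 1, so the series converges in ℤ_13 to 1/(1 − a) = 1/(1 − (-35152)) = 1/35153. Expand this rational in ℤ_13: compute digits iteratively via d_i = x_i mod 13, x_{i+1} = (x_i − d_i)/13. The first 5 digits are (1, 0, 0, 10, 11).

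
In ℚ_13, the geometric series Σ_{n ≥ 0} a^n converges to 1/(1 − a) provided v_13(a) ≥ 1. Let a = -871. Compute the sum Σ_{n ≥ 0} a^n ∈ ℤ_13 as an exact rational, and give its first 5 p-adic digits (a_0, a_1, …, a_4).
Σ a^n = 1/(1 − a) = 1/872;  first 5 digits = (1, 11, 11, 11, 7)

v_13(a) = 1 ≥ 1, so the series converges in ℤ_13 to 1/(1 − a) = 1/(1 − (-871)) = 1/872. Expand this rational in ℤ_13: compute digits iteratively via d_i = x_i mod 13, x_{i+1} = (x_i − d_i)/13. The first 5 digits are (1, 11, 11, 11, 7).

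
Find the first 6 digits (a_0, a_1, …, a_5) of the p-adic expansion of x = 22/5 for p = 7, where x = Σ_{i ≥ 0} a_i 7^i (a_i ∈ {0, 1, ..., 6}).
(a_0, …, a_5) = (3, 3, 1, 4, 5, 2)

v_7(22/5) = 0 (numerator and denominator both coprime to 7), so x ∈ ℤ_7^×. Compute digits iteratively via a_i = x_i mod 7, x_{i+1} = (x_i − a_i)/7, with x_0 = x:
  x_0 = 22/5;  a_0 = 3;  x_1 = (x_0 − 3)/7 = 1/5
  x_1 = 1/5;  a_1 = 3;  x_2 = (x_1 − 3)/7 = -2/5
  x_2 = -2/5;  a_2 = 1;  x_3 = (x_2 − 1)/7 = -1/5
  x_3 = -1/5;  a_3 = 4;  x_4 = (x_3 − 4)/7 = -3/5
  x_4 = -3/5;  a_4 = 5;  x_5 = (x_4 − 5)/7 = -4/5
  x_5 = -4/5;  a_5 = 2;  x_6 = (x_5 − 2)/7 = -2/5
Digits: (3, 3, 1, 4, 5, 2).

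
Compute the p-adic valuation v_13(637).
v_13(637) = 1

v_13(n) is the largest exponent k such that 13^k divides n. Factor out: 637 = 13^1 · 49. (Sign doesn't affect v_p.) So v_13(637) = 1.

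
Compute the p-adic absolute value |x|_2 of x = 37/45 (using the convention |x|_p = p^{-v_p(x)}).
|37/45|_2 = 1

Step 1 — compute v_2(x) by factoring powers of 2 out of the numerator and denominator: v_2(37/45) = 0. Step 2 — apply |x|_p = p^{-v_p(x)} = 2^{0} = 1.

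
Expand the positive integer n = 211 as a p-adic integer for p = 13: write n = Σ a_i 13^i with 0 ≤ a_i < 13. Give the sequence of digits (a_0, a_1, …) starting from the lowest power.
(a_0, a_1, …) = (3, 3, 1)

Repeated division by 13 gives the digits low-to-high: 211 = 3 + 3·13^1 + 1·13^2. Digit sequence: (3, 3, 1).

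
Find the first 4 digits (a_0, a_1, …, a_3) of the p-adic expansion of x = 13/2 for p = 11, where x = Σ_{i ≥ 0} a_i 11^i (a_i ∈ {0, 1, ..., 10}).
(a_0, …, a_3) = (1, 6, 5, 5)

v_11(13/2) = 0 (numerator and denominator both coprime to 11), so x ∈ ℤ_11^×. Compute digits iteratively via a_i = x_i mod 11, x_{i+1} = (x_i − a_i)/11, with x_0 = x:
  x_0 = 13/2;  a_0 = 1;  x_1 = (x_0 − 1)/11 = 1/2
  x_1 = 1/2;  a_1 = 6;  x_2 = (x_1 − 6)/11 = -1/2
  x_2 = -1/2;  a_2 = 5;  x_3 = (x_2 − 5)/11 = -1/2
  x_3 = -1/2;  a_3 = 5;  x_4 = (x_3 − 5)/11 = -1/2
Digits: (1, 6, 5, 5).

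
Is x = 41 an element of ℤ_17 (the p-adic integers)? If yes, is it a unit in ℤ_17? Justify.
x ∈ ℤ_17^× (unit); v_17(x) = 0

ℤ_17 = {x ∈ ℚ_17 : v_17(x) ≥ 0} and ℤ_17^× = {x ∈ ℤ_17 : v_17(x) = 0}. Here v_17(41) = v_17(num) − v_17(den) = 0; compare against these criteria.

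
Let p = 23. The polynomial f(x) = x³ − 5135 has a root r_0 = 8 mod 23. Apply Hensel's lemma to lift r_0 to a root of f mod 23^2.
r_1 = 123 (mod 529)

Hensel: r_{i+1} = r_i − f(r_i)/f′(r_i) mod 23^{i+2}, where f′(x) = 3x². Iterate:
  r_0 = 8 (mod 23)
  r_1 = 123 (mod 529)
Final: r = 123 with f(r) ≡ 0 mod 23^2.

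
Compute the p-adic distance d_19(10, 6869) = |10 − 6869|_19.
d_19(10, 6869) = 1/6859

Step 1 — x − y = 10 − 6869 = -6859. Step 2 — v_19(-6859) = 3 (factor: -6859 = −(19^3 · 1); the sign does not affect v_p). Step 3 — |x − y|_19 = 19^{-3} = 1/6859.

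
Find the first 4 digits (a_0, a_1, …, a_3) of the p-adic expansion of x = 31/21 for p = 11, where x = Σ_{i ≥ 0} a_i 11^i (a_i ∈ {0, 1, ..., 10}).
(a_0, …, a_3) = (2, 1, 2, 4)

v_11(31/21) = 0 (numerator and denominator both coprime to 11), so x ∈ ℤ_11^×. Compute digits iteratively via a_i = x_i mod 11, x_{i+1} = (x_i − a_i)/11, with x_0 = x:
  x_0 = 31/21;  a_0 = 2;  x_1 = (x_0 − 2)/11 = -1/21
  x_1 = -1/21;  a_1 = 1;  x_2 = (x_1 − 1)/11 = -2/21
  x_2 = -2/21;  a_2 = 2;  x_3 = (x_2 − 2)/11 = -4/21
  x_3 = -4/21;  a_3 = 4;  x_4 = (x_3 − 4)/11 = -8/21
Digits: (2, 1, 2, 4).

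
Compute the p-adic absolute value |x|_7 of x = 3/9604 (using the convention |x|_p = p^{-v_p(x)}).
|3/9604|_7 = 2401

Step 1 — compute v_7(x) by factoring powers of 7 out of the numerator and denominator: v_7(3/9604) = -4. Step 2 — apply |x|_p = p^{-v_p(x)} = 7^{4} = 2401.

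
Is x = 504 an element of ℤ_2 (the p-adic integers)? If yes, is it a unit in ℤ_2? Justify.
x ∈ ℤ_2 but not a unit; v_2(x) = 3 > 0

ℤ_2 = {x ∈ ℚ_2 : v_2(x) ≥ 0} and ℤ_2^× = {x ∈ ℤ_2 : v_2(x) = 0}. Here v_2(504) = v_2(num) − v_2(den) = 3; compare against these criteria.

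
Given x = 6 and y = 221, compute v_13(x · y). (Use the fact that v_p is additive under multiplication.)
v_13(1326) = 1

v_p(x) = 0 (factor: 6 = 13^0 · 6); v_p(y) = 1 (factor: 221 = 13^1 · 17). Additivity: v_p(xy) = v_p(x) + v_p(y) = 0 + 1 = 1. (Direct check: xy = 1326 = 13^1 · (102).)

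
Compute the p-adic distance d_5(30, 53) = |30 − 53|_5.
d_5(30, 53) = 1

Step 1 — x − y = 30 − 53 = -23. Step 2 — v_5(-23) = 0 (factor: -23 = −(5^0 · 23); the sign does not affect v_p). Step 3 — |x − y|_5 = 5^{0} = 1.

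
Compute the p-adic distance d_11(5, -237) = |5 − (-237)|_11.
d_11(5, -237) = 1/121

Step 1 — x − y = 5 − (-237) = 242. Step 2 — v_11(242) = 2 (factor: 242 = (11^2 · 2); the sign does not affect v_p). Step 3 — |x − y|_11 = 11^{-2} = 1/121.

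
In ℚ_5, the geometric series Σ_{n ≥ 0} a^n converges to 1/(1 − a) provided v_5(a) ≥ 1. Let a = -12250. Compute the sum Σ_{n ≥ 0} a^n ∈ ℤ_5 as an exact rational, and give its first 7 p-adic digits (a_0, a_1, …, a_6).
Σ a^n = 1/(1 − a) = 1/12251;  first 7 digits = (1, 0, 0, 2, 0, 1, 3)

v_5(a) = 3 ≥ 1, so the series converges in ℤ_5 to 1/(1 − a) = 1/(1 − (-12250)) = 1/12251. Expand this rational in ℤ_5: compute digits iteratively via d_i = x_i mod 5, x_{i+1} = (x_i − d_i)/5. The first 7 digits are (1, 0, 0, 2, 0, 1, 3).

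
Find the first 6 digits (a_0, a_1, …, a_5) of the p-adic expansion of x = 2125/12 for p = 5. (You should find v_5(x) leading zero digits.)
(a_0, …, a_5) = (0, 0, 0, 1, 3, 4)

v_5(2125/12) = 3, so a_0 = ... = a_2 = 0. Factor out: x = 5^3 · u with u = 17/12 a unit in ℤ_5. Expand u iteratively via a_{v+i} = u_i mod 5, u_{i+1} = (u_i − a_{v+i})/5:
  u_0 = 17/12;  a_3 = 1;  u_1 = (u_0 − 1)/5 = 1/12
  u_1 = 1/12;  a_4 = 3;  u_2 = (u_1 − 3)/5 = -7/12
  u_2 = -7/12;  a_5 = 4;  u_3 = (u_2 − 4)/5 = -11/12
Digits: (0, 0, 0, 1, 3, 4).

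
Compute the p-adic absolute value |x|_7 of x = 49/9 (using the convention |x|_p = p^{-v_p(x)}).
|49/9|_7 = 1/49

Step 1 — compute v_7(x) by factoring powers of 7 out of the numerator and denominator: v_7(49/9) = 2. Step 2 — apply |x|_p = p^{-v_p(x)} = 7^{-2} = 1/49.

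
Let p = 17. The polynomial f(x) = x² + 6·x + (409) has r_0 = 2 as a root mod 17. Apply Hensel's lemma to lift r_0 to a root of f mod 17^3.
r_2 = 393 (mod 4913)

Hensel: r_{i+1} = r_i − f(r_i)·(f′(r_i))^{-1} mod 17^{i+2}, f′(x) = 2x + 6. Iterate:
  r_0 = 2 (mod 17)
  r_1 = 104 (mod 289)
  r_2 = 393 (mod 4913)
Final: r = 393 satisfies f(r) ≡ 0 mod 17^3.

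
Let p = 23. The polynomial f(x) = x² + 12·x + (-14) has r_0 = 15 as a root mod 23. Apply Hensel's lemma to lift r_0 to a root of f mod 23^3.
r_2 = 774 (mod 12167)

Hensel: r_{i+1} = r_i − f(r_i)·(f′(r_i))^{-1} mod 23^{i+2}, f′(x) = 2x + 12. Iterate:
  r_0 = 15 (mod 23)
  r_1 = 245 (mod 529)
  r_2 = 774 (mod 12167)
Final: r = 774 satisfies f(r) ≡ 0 mod 23^3.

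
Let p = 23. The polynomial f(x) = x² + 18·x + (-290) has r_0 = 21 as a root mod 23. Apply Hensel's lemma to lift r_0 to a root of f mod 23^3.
r_2 = 9543 (mod 12167)

Hensel: r_{i+1} = r_i − f(r_i)·(f′(r_i))^{-1} mod 23^{i+2}, f′(x) = 2x + 18. Iterate:
  r_0 = 21 (mod 23)
  r_1 = 21 (mod 529)
  r_2 = 9543 (mod 12167)
Final: r = 9543 satisfies f(r) ≡ 0 mod 23^3.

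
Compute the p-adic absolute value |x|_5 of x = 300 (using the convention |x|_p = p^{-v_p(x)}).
|300|_5 = 1/25

Step 1 — compute v_5(x) by factoring powers of 5 out of the numerator and denominator: v_5(300) = 2. Step 2 — apply |x|_p = p^{-v_p(x)} = 5^{-2} = 1/25.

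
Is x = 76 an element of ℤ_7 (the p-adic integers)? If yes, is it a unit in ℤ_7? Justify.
x ∈ ℤ_7^× (unit); v_7(x) = 0

ℤ_7 = {x ∈ ℚ_7 : v_7(x) ≥ 0} and ℤ_7^× = {x ∈ ℤ_7 : v_7(x) = 0}. Here v_7(76) = v_7(num) − v_7(den) = 0; compare against these criteria.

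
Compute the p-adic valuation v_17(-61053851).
v_17(-61053851) = 5

v_17(n) is the largest exponent k such that 17^k divides n. Factor out: -61053851 = -17^5 · 43. (Sign doesn't affect v_p.) So v_17(-61053851) = 5.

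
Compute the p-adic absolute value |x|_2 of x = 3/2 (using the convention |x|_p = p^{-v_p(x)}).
|3/2|_2 = 2

Step 1 — compute v_2(x) by factoring powers of 2 out of the numerator and denominator: v_2(3/2) = -1. Step 2 — apply |x|_p = p^{-v_p(x)} = 2^{1} = 2.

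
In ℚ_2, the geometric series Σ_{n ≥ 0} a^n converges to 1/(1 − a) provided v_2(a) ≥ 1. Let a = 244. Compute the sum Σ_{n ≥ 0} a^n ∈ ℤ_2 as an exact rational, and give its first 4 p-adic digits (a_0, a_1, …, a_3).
Σ a^n = 1/(1 − a) = -1/243;  first 4 digits = (1, 0, 1, 0)

v_2(a) = 2 ≥ 1, so the series converges in ℤ_2 to 1/(1 − a) = 1/(1 − 244) = -1/243. Expand this rational in ℤ_2: compute digits iteratively via d_i = x_i mod 2, x_{i+1} = (x_i − d_i)/2. The first 4 digits are (1, 0, 1, 0).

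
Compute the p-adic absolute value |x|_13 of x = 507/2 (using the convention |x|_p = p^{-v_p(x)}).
|507/2|_13 = 1/169

Step 1 — compute v_13(x) by factoring powers of 13 out of the numerator and denominator: v_13(507/2) = 2. Step 2 — apply |x|_p = p^{-v_p(x)} = 13^{-2} = 1/169.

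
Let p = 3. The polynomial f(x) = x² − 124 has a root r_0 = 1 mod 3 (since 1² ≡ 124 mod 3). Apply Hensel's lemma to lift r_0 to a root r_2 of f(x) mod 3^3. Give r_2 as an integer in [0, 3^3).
r_2 = 4 (mod 27)

Hensel's recurrence: r_{i+1} = r_i − f(r_i)·(f′(r_i))^{-1} mod 3^{i+2}, with f′(x) = 2x. Iterate:
  r_0 = 1 (mod 3)
  r_1 = 4 (mod 9)
  r_2 = 4 (mod 27)
Final: r_2 = 4, and one checks f(r_2) ≡ 0 mod 3^3.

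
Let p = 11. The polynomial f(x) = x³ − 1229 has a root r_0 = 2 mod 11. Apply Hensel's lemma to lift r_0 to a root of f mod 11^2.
r_1 = 13 (mod 121)

Hensel: r_{i+1} = r_i − f(r_i)/f′(r_i) mod 11^{i+2}, where f′(x) = 3x². Iterate:
  r_0 = 2 (mod 11)
  r_1 = 13 (mod 121)
Final: r = 13 with f(r) ≡ 0 mod 11^2.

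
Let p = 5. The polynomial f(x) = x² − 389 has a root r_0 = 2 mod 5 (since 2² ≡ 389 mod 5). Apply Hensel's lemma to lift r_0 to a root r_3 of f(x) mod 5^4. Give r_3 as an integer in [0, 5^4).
r_3 = 167 (mod 625)

Hensel's recurrence: r_{i+1} = r_i − f(r_i)·(f′(r_i))^{-1} mod 5^{i+2}, with f′(x) = 2x. Iterate:
  r_0 = 2 (mod 5)
  r_1 = 17 (mod 25)
  r_2 = 42 (mod 125)
  r_3 = 167 (mod 625)
Final: r_3 = 167, and one checks f(r_3) ≡ 0 mod 5^4.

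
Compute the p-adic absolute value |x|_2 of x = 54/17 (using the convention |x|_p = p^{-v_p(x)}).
|54/17|_2 = 1/2

Step 1 — compute v_2(x) by factoring powers of 2 out of the numerator and denominator: v_2(54/17) = 1. Step 2 — apply |x|_p = p^{-v_p(x)} = 2^{-1} = 1/2.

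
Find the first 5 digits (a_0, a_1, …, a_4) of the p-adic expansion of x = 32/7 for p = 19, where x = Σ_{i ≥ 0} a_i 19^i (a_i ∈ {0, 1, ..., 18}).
(a_0, …, a_4) = (10, 16, 10, 13, 2)

v_19(32/7) = 0 (numerator and denominator both coprime to 19), so x ∈ ℤ_19^×. Compute digits iteratively via a_i = x_i mod 19, x_{i+1} = (x_i − a_i)/19, with x_0 = x:
  x_0 = 32/7;  a_0 = 10;  x_1 = (x_0 − 10)/19 = -2/7
  x_1 = -2/7;  a_1 = 16;  x_2 = (x_1 − 16)/19 = -6/7
  x_2 = -6/7;  a_2 = 10;  x_3 = (x_2 − 10)/19 = -4/7
  x_3 = -4/7;  a_3 = 13;  x_4 = (x_3 − 13)/19 = -5/7
  x_4 = -5/7;  a_4 = 2;  x_5 = (x_4 − 2)/19 = -1/7
Digits: (10, 16, 10, 13, 2).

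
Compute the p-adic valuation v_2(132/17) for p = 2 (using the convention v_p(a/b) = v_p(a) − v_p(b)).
v_2(132/17) = 2

Factor powers of 2 from the numerator and denominator of the reduced fraction: 132 = 2^2 · 33 and 17 = 2^0 · 17. Apply v_p(a/b) = v_p(a) − v_p(b): v_2(132/17) = 2 − 0 = 2.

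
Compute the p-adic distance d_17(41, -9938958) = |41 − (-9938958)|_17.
d_17(41, -9938958) = 1/1419857

Step 1 — x − y = 41 − (-9938958) = 9938999. Step 2 — v_17(9938999) = 5 (factor: 9938999 = (17^5 · 7); the sign does not affect v_p). Step 3 — |x − y|_17 = 17^{-5} = 1/1419857.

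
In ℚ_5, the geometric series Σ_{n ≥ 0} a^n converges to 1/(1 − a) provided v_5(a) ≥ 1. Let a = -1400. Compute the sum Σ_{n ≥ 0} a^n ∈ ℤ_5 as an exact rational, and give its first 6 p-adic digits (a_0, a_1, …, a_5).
Σ a^n = 1/(1 − a) = 1/1401;  first 6 digits = (1, 0, 4, 3, 3, 1)

v_5(a) = 2 ≥ 1, so the series converges in ℤ_5 to 1/(1 − a) = 1/(1 − (-1400)) = 1/1401. Expand this rational in ℤ_5: compute digits iteratively via d_i = x_i mod 5, x_{i+1} = (x_i − d_i)/5. The first 6 digits are (1, 0, 4, 3, 3, 1).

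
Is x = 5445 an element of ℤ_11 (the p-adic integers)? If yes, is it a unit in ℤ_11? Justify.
x ∈ ℤ_11 but not a unit; v_11(x) = 2 > 0

ℤ_11 = {x ∈ ℚ_11 : v_11(x) ≥ 0} and ℤ_11^× = {x ∈ ℤ_11 : v_11(x) = 0}. Here v_11(5445) = v_11(num) − v_11(den) = 2; compare against these criteria.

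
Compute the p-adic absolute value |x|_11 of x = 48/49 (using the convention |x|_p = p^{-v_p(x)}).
|48/49|_11 = 1

Step 1 — compute v_11(x) by factoring powers of 11 out of the numerator and denominator: v_11(48/49) = 0. Step 2 — apply |x|_p = p^{-v_p(x)} = 11^{0} = 1.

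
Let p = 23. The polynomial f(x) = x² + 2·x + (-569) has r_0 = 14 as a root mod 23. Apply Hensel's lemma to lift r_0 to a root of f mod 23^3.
r_2 = 10870 (mod 12167)

Hensel: r_{i+1} = r_i − f(r_i)·(f′(r_i))^{-1} mod 23^{i+2}, f′(x) = 2x + 2. Iterate:
  r_0 = 14 (mod 23)
  r_1 = 290 (mod 529)
  r_2 = 10870 (mod 12167)
Final: r = 10870 satisfies f(r) ≡ 0 mod 23^3.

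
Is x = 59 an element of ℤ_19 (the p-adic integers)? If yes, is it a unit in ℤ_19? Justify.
x ∈ ℤ_19^× (unit); v_19(x) = 0

ℤ_19 = {x ∈ ℚ_19 : v_19(x) ≥ 0} and ℤ_19^× = {x ∈ ℤ_19 : v_19(x) = 0}. Here v_19(59) = v_19(num) − v_19(den) = 0; compare against these criteria.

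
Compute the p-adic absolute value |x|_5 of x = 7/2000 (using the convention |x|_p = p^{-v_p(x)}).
|7/2000|_5 = 125

Step 1 — compute v_5(x) by factoring powers of 5 out of the numerator and denominator: v_5(7/2000) = -3. Step 2 — apply |x|_p = p^{-v_p(x)} = 5^{3} = 125.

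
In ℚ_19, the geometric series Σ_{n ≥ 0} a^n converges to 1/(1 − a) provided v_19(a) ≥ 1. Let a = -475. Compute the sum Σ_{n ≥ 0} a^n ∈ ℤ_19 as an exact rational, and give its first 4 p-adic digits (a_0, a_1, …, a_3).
Σ a^n = 1/(1 − a) = 1/476;  first 4 digits = (1, 13, 15, 6)

v_19(a) = 1 ≥ 1, so the series converges in ℤ_19 to 1/(1 − a) = 1/(1 − (-475)) = 1/476. Expand this rational in ℤ_19: compute digits iteratively via d_i = x_i mod 19, x_{i+1} = (x_i − d_i)/19. The first 4 digits are (1, 13, 15, 6).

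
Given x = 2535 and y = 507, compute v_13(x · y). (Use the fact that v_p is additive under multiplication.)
v_13(1285245) = 4

v_p(x) = 2 (factor: 2535 = 13^2 · 15); v_p(y) = 2 (factor: 507 = 13^2 · 3). Additivity: v_p(xy) = v_p(x) + v_p(y) = 2 + 2 = 4. (Direct check: xy = 1285245 = 13^4 · (45).)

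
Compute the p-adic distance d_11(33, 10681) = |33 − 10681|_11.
d_11(33, 10681) = 1/1331

Step 1 — x − y = 33 − 10681 = -10648. Step 2 — v_11(-10648) = 3 (factor: -10648 = −(11^3 · 8); the sign does not affect v_p). Step 3 — |x − y|_11 = 11^{-3} = 1/1331.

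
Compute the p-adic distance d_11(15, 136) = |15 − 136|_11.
d_11(15, 136) = 1/121

Step 1 — x − y = 15 − 136 = -121. Step 2 — v_11(-121) = 2 (factor: -121 = −(11^2 · 1); the sign does not affect v_p). Step 3 — |x − y|_11 = 11^{-2} = 1/121.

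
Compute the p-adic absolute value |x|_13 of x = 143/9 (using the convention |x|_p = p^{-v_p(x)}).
|143/9|_13 = 1/13

Step 1 — compute v_13(x) by factoring powers of 13 out of the numerator and denominator: v_13(143/9) = 1. Step 2 — apply |x|_p = p^{-v_p(x)} = 13^{-1} = 1/13.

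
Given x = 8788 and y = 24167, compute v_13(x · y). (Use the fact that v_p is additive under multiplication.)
v_13(212379596) = 6

v_p(x) = 3 (factor: 8788 = 13^3 · 4); v_p(y) = 3 (factor: 24167 = 13^3 · 11). Additivity: v_p(xy) = v_p(x) + v_p(y) = 3 + 3 = 6. (Direct check: xy = 212379596 = 13^6 · (44).)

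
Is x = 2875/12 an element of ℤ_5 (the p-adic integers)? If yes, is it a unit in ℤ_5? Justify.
x ∈ ℤ_5 but not a unit; v_5(x) = 3 > 0

ℤ_5 = {x ∈ ℚ_5 : v_5(x) ≥ 0} and ℤ_5^× = {x ∈ ℤ_5 : v_5(x) = 0}. Here v_5(2875/12) = v_5(num) − v_5(den) = 3; compare against these criteria.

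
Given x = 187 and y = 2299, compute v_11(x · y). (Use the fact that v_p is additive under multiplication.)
v_11(429913) = 3

v_p(x) = 1 (factor: 187 = 11^1 · 17); v_p(y) = 2 (factor: 2299 = 11^2 · 19). Additivity: v_p(xy) = v_p(x) + v_p(y) = 1 + 2 = 3. (Direct check: xy = 429913 = 11^3 · (323).)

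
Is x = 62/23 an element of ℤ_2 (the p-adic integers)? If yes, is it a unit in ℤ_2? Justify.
x ∈ ℤ_2 but not a unit; v_2(x) = 1 > 0

ℤ_2 = {x ∈ ℚ_2 : v_2(x) ≥ 0} and ℤ_2^× = {x ∈ ℤ_2 : v_2(x) = 0}. Here v_2(62/23) = v_2(num) − v_2(den) = 1; compare against these criteria.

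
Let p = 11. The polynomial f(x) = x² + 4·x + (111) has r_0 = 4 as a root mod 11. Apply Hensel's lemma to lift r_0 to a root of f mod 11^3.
r_2 = 950 (mod 1331)

Hensel: r_{i+1} = r_i − f(r_i)·(f′(r_i))^{-1} mod 11^{i+2}, f′(x) = 2x + 4. Iterate:
  r_0 = 4 (mod 11)
  r_1 = 103 (mod 121)
  r_2 = 950 (mod 1331)
Final: r = 950 satisfies f(r) ≡ 0 mod 11^3.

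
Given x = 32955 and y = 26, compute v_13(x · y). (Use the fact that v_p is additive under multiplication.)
v_13(856830) = 4

v_p(x) = 3 (factor: 32955 = 13^3 · 15); v_p(y) = 1 (factor: 26 = 13^1 · 2). Additivity: v_p(xy) = v_p(x) + v_p(y) = 3 + 1 = 4. (Direct check: xy = 856830 = 13^4 · (30).)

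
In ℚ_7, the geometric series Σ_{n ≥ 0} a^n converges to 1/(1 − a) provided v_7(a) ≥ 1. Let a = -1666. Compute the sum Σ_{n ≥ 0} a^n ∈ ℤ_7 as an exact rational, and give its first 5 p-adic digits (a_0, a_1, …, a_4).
Σ a^n = 1/(1 − a) = 1/1667;  first 5 digits = (1, 0, 1, 2, 0)

v_7(a) = 2 ≥ 1, so the series converges in ℤ_7 to 1/(1 − a) = 1/(1 − (-1666)) = 1/1667. Expand this rational in ℤ_7: compute digits iteratively via d_i = x_i mod 7, x_{i+1} = (x_i − d_i)/7. The first 5 digits are (1, 0, 1, 2, 0).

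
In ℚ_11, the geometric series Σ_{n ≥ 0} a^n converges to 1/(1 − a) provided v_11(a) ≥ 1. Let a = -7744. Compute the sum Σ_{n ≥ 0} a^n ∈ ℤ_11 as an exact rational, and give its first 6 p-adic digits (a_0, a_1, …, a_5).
Σ a^n = 1/(1 − a) = 1/7745;  first 6 digits = (1, 0, 2, 5, 3, 9)

v_11(a) = 2 ≥ 1, so the series converges in ℤ_11 to 1/(1 − a) = 1/(1 − (-7744)) = 1/7745. Expand this rational in ℤ_11: compute digits iteratively via d_i = x_i mod 11, x_{i+1} = (x_i − d_i)/11. The first 6 digits are (1, 0, 2, 5, 3, 9).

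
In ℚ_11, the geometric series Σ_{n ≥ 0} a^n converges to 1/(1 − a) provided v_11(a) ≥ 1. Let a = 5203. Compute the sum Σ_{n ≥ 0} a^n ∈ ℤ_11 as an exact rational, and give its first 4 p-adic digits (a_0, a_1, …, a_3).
Σ a^n = 1/(1 − a) = -1/5202;  first 4 digits = (1, 0, 10, 3)

v_11(a) = 2 ≥ 1, so the series converges in ℤ_11 to 1/(1 − a) = 1/(1 − 5203) = -1/5202. Expand this rational in ℤ_11: compute digits iteratively via d_i = x_i mod 11, x_{i+1} = (x_i − d_i)/11. The first 4 digits are (1, 0, 10, 3).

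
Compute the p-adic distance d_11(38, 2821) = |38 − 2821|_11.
d_11(38, 2821) = 1/121

Step 1 — x − y = 38 − 2821 = -2783. Step 2 — v_11(-2783) = 2 (factor: -2783 = −(11^2 · 23); the sign does not affect v_p). Step 3 — |x − y|_11 = 11^{-2} = 1/121.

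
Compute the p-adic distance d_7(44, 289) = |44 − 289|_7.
d_7(44, 289) = 1/49

Step 1 — x − y = 44 − 289 = -245. Step 2 — v_7(-245) = 2 (factor: -245 = −(7^2 · 5); the sign does not affect v_p). Step 3 — |x − y|_7 = 7^{-2} = 1/49.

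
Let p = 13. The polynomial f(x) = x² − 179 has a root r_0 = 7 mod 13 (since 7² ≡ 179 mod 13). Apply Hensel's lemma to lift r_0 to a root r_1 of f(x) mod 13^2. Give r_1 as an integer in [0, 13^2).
r_1 = 137 (mod 169)

Hensel's recurrence: r_{i+1} = r_i − f(r_i)·(f′(r_i))^{-1} mod 13^{i+2}, with f′(x) = 2x. Iterate:
  r_0 = 7 (mod 13)
  r_1 = 137 (mod 169)
Final: r_1 = 137, and one checks f(r_1) ≡ 0 mod 13^2.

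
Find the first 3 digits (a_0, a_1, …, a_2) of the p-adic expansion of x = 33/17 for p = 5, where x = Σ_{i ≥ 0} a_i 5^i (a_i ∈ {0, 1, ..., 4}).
(a_0, …, a_2) = (4, 4, 0)

v_5(33/17) = 0 (numerator and denominator both coprime to 5), so x ∈ ℤ_5^×. Compute digits iteratively via a_i = x_i mod 5, x_{i+1} = (x_i − a_i)/5, with x_0 = x:
  x_0 = 33/17;  a_0 = 4;  x_1 = (x_0 − 4)/5 = -7/17
  x_1 = -7/17;  a_1 = 4;  x_2 = (x_1 − 4)/5 = -15/17
  x_2 = -15/17;  a_2 = 0;  x_3 = (x_2 − 0)/5 = -3/17
Digits: (4, 4, 0).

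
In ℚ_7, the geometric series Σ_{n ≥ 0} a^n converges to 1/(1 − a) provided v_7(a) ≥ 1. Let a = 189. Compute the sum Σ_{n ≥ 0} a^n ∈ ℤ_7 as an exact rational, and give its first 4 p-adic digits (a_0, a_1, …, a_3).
Σ a^n = 1/(1 − a) = -1/188;  first 4 digits = (1, 6, 4, 5)

v_7(a) = 1 ≥ 1, so the series converges in ℤ_7 to 1/(1 − a) = 1/(1 − 189) = -1/188. Expand this rational in ℤ_7: compute digits iteratively via d_i = x_i mod 7, x_{i+1} = (x_i − d_i)/7. The first 4 digits are (1, 6, 4, 5).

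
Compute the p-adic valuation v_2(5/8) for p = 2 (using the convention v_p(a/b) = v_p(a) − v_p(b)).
v_2(5/8) = -3

Factor powers of 2 from the numerator and denominator of the reduced fraction: 5 = 2^0 · 5 and 8 = 2^3 · 1. Apply v_p(a/b) = v_p(a) − v_p(b): v_2(5/8) = 0 − 3 = -3.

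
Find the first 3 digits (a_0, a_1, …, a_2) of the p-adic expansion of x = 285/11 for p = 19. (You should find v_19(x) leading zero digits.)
(a_0, …, a_2) = (0, 10, 3)

v_19(285/11) = 1, so a_0 = ... = a_0 = 0. Factor out: x = 19^1 · u with u = 15/11 a unit in ℤ_19. Expand u iteratively via a_{v+i} = u_i mod 19, u_{i+1} = (u_i − a_{v+i})/19:
  u_0 = 15/11;  a_1 = 10;  u_1 = (u_0 − 10)/19 = -5/11
  u_1 = -5/11;  a_2 = 3;  u_2 = (u_1 − 3)/19 = -2/11
Digits: (0, 10, 3).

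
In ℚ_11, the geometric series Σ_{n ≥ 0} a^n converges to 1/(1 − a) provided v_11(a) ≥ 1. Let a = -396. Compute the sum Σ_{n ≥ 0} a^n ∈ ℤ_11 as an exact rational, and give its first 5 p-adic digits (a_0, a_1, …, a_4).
Σ a^n = 1/(1 − a) = 1/397;  first 5 digits = (1, 8, 5, 2, 8)

v_11(a) = 1 ≥ 1, so the series converges in ℤ_11 to 1/(1 − a) = 1/(1 − (-396)) = 1/397. Expand this rational in ℤ_11: compute digits iteratively via d_i = x_i mod 11, x_{i+1} = (x_i − d_i)/11. The first 5 digits are (1, 8, 5, 2, 8).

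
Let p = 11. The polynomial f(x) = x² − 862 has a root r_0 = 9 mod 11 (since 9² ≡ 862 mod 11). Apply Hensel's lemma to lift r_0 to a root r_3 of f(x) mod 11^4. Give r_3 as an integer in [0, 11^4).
r_3 = 7709 (mod 14641)

Hensel's recurrence: r_{i+1} = r_i − f(r_i)·(f′(r_i))^{-1} mod 11^{i+2}, with f′(x) = 2x. Iterate:
  r_0 = 9 (mod 11)
  r_1 = 86 (mod 121)
  r_2 = 1054 (mod 1331)
  r_3 = 7709 (mod 14641)
Final: r_3 = 7709, and one checks f(r_3) ≡ 0 mod 11^4.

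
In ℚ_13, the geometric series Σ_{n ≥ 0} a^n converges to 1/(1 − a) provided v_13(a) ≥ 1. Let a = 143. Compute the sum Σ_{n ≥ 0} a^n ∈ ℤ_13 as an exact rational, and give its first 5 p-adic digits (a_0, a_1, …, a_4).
Σ a^n = 1/(1 − a) = -1/142;  first 5 digits = (1, 11, 4, 1, 2)

v_13(a) = 1 ≥ 1, so the series converges in ℤ_13 to 1/(1 − a) = 1/(1 − 143) = -1/142. Expand this rational in ℤ_13: compute digits iteratively via d_i = x_i mod 13, x_{i+1} = (x_i − d_i)/13. The first 5 digits are (1, 11, 4, 1, 2).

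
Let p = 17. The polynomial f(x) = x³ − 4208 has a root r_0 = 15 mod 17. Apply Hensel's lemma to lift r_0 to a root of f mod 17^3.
r_2 = 2565 (mod 4913)

Hensel: r_{i+1} = r_i − f(r_i)/f′(r_i) mod 17^{i+2}, where f′(x) = 3x². Iterate:
  r_0 = 15 (mod 17)
  r_1 = 253 (mod 289)
  r_2 = 2565 (mod 4913)
Final: r = 2565 with f(r) ≡ 0 mod 17^3.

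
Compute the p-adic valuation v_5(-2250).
v_5(-2250) = 3

v_5(n) is the largest exponent k such that 5^k divides n. Factor out: -2250 = -5^3 · 18. (Sign doesn't affect v_p.) So v_5(-2250) = 3.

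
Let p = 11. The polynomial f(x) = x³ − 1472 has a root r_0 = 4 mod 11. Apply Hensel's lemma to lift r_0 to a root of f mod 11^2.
r_1 = 114 (mod 121)

Hensel: r_{i+1} = r_i − f(r_i)/f′(r_i) mod 11^{i+2}, where f′(x) = 3x². Iterate:
  r_0 = 4 (mod 11)
  r_1 = 114 (mod 121)
Final: r = 114 with f(r) ≡ 0 mod 11^2.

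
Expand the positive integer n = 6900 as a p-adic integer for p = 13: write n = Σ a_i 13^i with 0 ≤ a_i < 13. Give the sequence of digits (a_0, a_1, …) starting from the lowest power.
(a_0, a_1, …) = (10, 10, 1, 3)

Repeated division by 13 gives the digits low-to-high: 6900 = 10 + 10·13^1 + 1·13^2 + 3·13^3. Digit sequence: (10, 10, 1, 3).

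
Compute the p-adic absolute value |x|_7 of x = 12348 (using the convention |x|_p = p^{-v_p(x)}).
|12348|_7 = 1/343

Step 1 — compute v_7(x) by factoring powers of 7 out of the numerator and denominator: v_7(12348) = 3. Step 2 — apply |x|_p = p^{-v_p(x)} = 7^{-3} = 1/343.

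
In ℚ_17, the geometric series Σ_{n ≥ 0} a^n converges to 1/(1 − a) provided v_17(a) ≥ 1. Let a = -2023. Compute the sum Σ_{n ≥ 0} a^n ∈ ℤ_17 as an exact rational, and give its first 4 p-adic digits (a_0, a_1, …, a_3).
Σ a^n = 1/(1 − a) = 1/2024;  first 4 digits = (1, 0, 10, 16)

v_17(a) = 2 ≥ 1, so the series converges in ℤ_17 to 1/(1 − a) = 1/(1 − (-2023)) = 1/2024. Expand this rational in ℤ_17: compute digits iteratively via d_i = x_i mod 17, x_{i+1} = (x_i − d_i)/17. The first 4 digits are (1, 0, 10, 16).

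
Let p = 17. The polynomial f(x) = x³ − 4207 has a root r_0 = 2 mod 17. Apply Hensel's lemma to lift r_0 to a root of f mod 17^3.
r_2 = 1243 (mod 4913)

Hensel: r_{i+1} = r_i − f(r_i)/f′(r_i) mod 17^{i+2}, where f′(x) = 3x². Iterate:
  r_0 = 2 (mod 17)
  r_1 = 87 (mod 289)
  r_2 = 1243 (mod 4913)
Final: r = 1243 with f(r) ≡ 0 mod 17^3.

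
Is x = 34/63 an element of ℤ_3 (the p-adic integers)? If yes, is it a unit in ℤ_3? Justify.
x ∉ ℤ_3 (v_3(x) = -2 < 0)

ℤ_3 = {x ∈ ℚ_3 : v_3(x) ≥ 0} and ℤ_3^× = {x ∈ ℤ_3 : v_3(x) = 0}. Here v_3(34/63) = v_3(num) − v_3(den) = -2; compare against these criteria.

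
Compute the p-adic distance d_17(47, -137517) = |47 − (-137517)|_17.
d_17(47, -137517) = 1/4913

Step 1 — x − y = 47 − (-137517) = 137564. Step 2 — v_17(137564) = 3 (factor: 137564 = (17^3 · 28); the sign does not affect v_p). Step 3 — |x − y|_17 = 17^{-3} = 1/4913.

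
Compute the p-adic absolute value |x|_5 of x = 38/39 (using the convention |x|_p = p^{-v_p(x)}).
|38/39|_5 = 1

Step 1 — compute v_5(x) by factoring powers of 5 out of the numerator and denominator: v_5(38/39) = 0. Step 2 — apply |x|_p = p^{-v_p(x)} = 5^{0} = 1.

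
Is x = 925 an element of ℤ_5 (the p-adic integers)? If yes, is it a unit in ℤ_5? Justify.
x ∈ ℤ_5 but not a unit; v_5(x) = 2 > 0

ℤ_5 = {x ∈ ℚ_5 : v_5(x) ≥ 0} and ℤ_5^× = {x ∈ ℤ_5 : v_5(x) = 0}. Here v_5(925) = v_5(num) − v_5(den) = 2; compare against these criteria.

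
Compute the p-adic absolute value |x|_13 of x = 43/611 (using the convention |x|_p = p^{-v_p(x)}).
|43/611|_13 = 13

Step 1 — compute v_13(x) by factoring powers of 13 out of the numerator and denominator: v_13(43/611) = -1. Step 2 — apply |x|_p = p^{-v_p(x)} = 13^{1} = 13.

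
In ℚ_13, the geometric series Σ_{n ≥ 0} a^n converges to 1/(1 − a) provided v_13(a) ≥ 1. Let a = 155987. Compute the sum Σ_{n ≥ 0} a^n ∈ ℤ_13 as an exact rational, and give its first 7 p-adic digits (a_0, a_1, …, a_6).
Σ a^n = 1/(1 − a) = -1/155986;  first 7 digits = (1, 0, 0, 6, 5, 0, 10)

v_13(a) = 3 ≥ 1, so the series converges in ℤ_13 to 1/(1 − a) = 1/(1 − 155987) = -1/155986. Expand this rational in ℤ_13: compute digits iteratively via d_i = x_i mod 13, x_{i+1} = (x_i − d_i)/13. The first 7 digits are (1, 0, 0, 6, 5, 0, 10).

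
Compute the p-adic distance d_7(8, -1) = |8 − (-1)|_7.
d_7(8, -1) = 1

Step 1 — x − y = 8 − (-1) = 9. Step 2 — v_7(9) = 0 (factor: 9 = (7^0 · 9); the sign does not affect v_p). Step 3 — |x − y|_7 = 7^{0} = 1.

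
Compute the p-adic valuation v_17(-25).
v_17(-25) = 0

v_17(n) is the largest exponent k such that 17^k divides n. Factor out: -25 = -17^0 · 25. (Sign doesn't affect v_p.) So v_17(-25) = 0.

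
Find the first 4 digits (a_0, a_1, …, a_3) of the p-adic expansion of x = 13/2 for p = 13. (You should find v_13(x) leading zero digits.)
(a_0, …, a_3) = (0, 7, 6, 6)

v_13(13/2) = 1, so a_0 = ... = a_0 = 0. Factor out: x = 13^1 · u with u = 1/2 a unit in ℤ_13. Expand u iteratively via a_{v+i} = u_i mod 13, u_{i+1} = (u_i − a_{v+i})/13:
  u_0 = 1/2;  a_1 = 7;  u_1 = (u_0 − 7)/13 = -1/2
  u_1 = -1/2;  a_2 = 6;  u_2 = (u_1 − 6)/13 = -1/2
  u_2 = -1/2;  a_3 = 6;  u_3 = (u_2 − 6)/13 = -1/2
Digits: (0, 7, 6, 6).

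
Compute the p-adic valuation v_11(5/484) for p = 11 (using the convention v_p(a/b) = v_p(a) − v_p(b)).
v_11(5/484) = -2

Factor powers of 11 from the numerator and denominator of the reduced fraction: 5 = 11^0 · 5 and 484 = 11^2 · 4. Apply v_p(a/b) = v_p(a) − v_p(b): v_11(5/484) = 0 − 2 = -2.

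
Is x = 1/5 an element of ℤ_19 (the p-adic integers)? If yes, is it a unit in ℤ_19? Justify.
x ∈ ℤ_19^× (unit); v_19(x) = 0

ℤ_19 = {x ∈ ℚ_19 : v_19(x) ≥ 0} and ℤ_19^× = {x ∈ ℤ_19 : v_19(x) = 0}. Here v_19(1/5) = v_19(num) − v_19(den) = 0; compare against these criteria.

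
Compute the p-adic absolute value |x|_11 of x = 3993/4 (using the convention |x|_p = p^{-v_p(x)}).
|3993/4|_11 = 1/1331

Step 1 — compute v_11(x) by factoring powers of 11 out of the numerator and denominator: v_11(3993/4) = 3. Step 2 — apply |x|_p = p^{-v_p(x)} = 11^{-3} = 1/1331.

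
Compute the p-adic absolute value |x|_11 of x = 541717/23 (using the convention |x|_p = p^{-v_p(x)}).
|541717/23|_11 = 1/14641

Step 1 — compute v_11(x) by factoring powers of 11 out of the numerator and denominator: v_11(541717/23) = 4. Step 2 — apply |x|_p = p^{-v_p(x)} = 11^{-4} = 1/14641.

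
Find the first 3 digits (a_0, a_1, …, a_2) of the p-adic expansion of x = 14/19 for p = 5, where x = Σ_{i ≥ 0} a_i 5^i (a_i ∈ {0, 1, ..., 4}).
(a_0, …, a_2) = (1, 1, 4)

v_5(14/19) = 0 (numerator and denominator both coprime to 5), so x ∈ ℤ_5^×. Compute digits iteratively via a_i = x_i mod 5, x_{i+1} = (x_i − a_i)/5, with x_0 = x:
  x_0 = 14/19;  a_0 = 1;  x_1 = (x_0 − 1)/5 = -1/19
  x_1 = -1/19;  a_1 = 1;  x_2 = (x_1 − 1)/5 = -4/19
  x_2 = -4/19;  a_2 = 4;  x_3 = (x_2 − 4)/5 = -16/19
Digits: (1, 1, 4).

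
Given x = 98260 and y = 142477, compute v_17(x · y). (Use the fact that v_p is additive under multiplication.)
v_17(13999790020) = 6

v_p(x) = 3 (factor: 98260 = 17^3 · 20); v_p(y) = 3 (factor: 142477 = 17^3 · 29). Additivity: v_p(xy) = v_p(x) + v_p(y) = 3 + 3 = 6. (Direct check: xy = 13999790020 = 17^6 · (580).)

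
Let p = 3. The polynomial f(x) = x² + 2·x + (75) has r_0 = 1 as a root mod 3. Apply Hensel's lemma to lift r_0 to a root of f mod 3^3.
r_2 = 13 (mod 27)

Hensel: r_{i+1} = r_i − f(r_i)·(f′(r_i))^{-1} mod 3^{i+2}, f′(x) = 2x + 2. Iterate:
  r_0 = 1 (mod 3)
  r_1 = 4 (mod 9)
  r_2 = 13 (mod 27)
Final: r = 13 satisfies f(r) ≡ 0 mod 3^3.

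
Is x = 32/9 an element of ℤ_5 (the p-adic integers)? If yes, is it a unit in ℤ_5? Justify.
x ∈ ℤ_5^× (unit); v_5(x) = 0

ℤ_5 = {x ∈ ℚ_5 : v_5(x) ≥ 0} and ℤ_5^× = {x ∈ ℤ_5 : v_5(x) = 0}. Here v_5(32/9) = v_5(num) − v_5(den) = 0; compare against these criteria.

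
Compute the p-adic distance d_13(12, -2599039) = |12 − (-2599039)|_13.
d_13(12, -2599039) = 1/371293

Step 1 — x − y = 12 − (-2599039) = 2599051. Step 2 — v_13(2599051) = 5 (factor: 2599051 = (13^5 · 7); the sign does not affect v_p). Step 3 — |x − y|_13 = 13^{-5} = 1/371293.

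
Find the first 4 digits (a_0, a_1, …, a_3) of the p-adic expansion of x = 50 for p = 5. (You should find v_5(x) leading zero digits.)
(a_0, …, a_3) = (0, 0, 2, 0)

v_5(50) = 2, so a_0 = ... = a_1 = 0. Factor out: x = 5^2 · u with u = 2 a unit in ℤ_5. Expand u iteratively via a_{v+i} = u_i mod 5, u_{i+1} = (u_i − a_{v+i})/5:
  u_0 = 2;  a_2 = 2;  u_1 = (u_0 − 2)/5 = 0
  u_1 = 0;  a_3 = 0;  u_2 = (u_1 − 0)/5 = 0
Digits: (0, 0, 2, 0).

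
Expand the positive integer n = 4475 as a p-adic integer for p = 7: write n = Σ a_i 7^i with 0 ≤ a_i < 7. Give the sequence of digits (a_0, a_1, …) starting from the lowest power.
(a_0, a_1, …) = (2, 2, 0, 6, 1)

Repeated division by 7 gives the digits low-to-high: 4475 = 2 + 2·7^1 + 6·7^3 + 1·7^4. Digit sequence: (2, 2, 0, 6, 1).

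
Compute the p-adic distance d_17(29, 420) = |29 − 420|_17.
d_17(29, 420) = 1/17

Step 1 — x − y = 29 − 420 = -391. Step 2 — v_17(-391) = 1 (factor: -391 = −(17^1 · 23); the sign does not affect v_p). Step 3 — |x − y|_17 = 17^{-1} = 1/17.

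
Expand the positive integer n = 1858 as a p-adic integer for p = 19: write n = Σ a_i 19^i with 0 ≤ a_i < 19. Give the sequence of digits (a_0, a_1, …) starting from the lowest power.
(a_0, a_1, …) = (15, 2, 5)

Repeated division by 19 gives the digits low-to-high: 1858 = 15 + 2·19^1 + 5·19^2. Digit sequence: (15, 2, 5).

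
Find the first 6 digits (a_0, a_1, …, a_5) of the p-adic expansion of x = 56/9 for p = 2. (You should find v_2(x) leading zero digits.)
(a_0, …, a_5) = (0, 0, 0, 1, 1, 1)

v_2(56/9) = 3, so a_0 = ... = a_2 = 0. Factor out: x = 2^3 · u with u = 7/9 a unit in ℤ_2. Expand u iteratively via a_{v+i} = u_i mod 2, u_{i+1} = (u_i − a_{v+i})/2:
  u_0 = 7/9;  a_3 = 1;  u_1 = (u_0 − 1)/2 = -1/9
  u_1 = -1/9;  a_4 = 1;  u_2 = (u_1 − 1)/2 = -5/9
  u_2 = -5/9;  a_5 = 1;  u_3 = (u_2 − 1)/2 = -7/9
Digits: (0, 0, 0, 1, 1, 1).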